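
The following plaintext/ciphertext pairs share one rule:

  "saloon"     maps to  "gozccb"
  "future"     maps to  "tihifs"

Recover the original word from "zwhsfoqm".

Compare letters: s→g is +14, a→o is +14, l→z is +14 — a constant shift. Every letter moves 14 places later in the alphabet, wrapping around z→a.
Undoing it on zwhsfoqm: z−14=l, w−14=i, h−14=t, s−14=e, f−14=r, o−14=a, q−14=c, m−14=y.

literacy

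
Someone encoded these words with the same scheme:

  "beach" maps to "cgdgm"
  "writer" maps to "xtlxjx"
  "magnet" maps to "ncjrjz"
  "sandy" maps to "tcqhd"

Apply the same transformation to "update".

vrgeyk

In beach: b→c is +1, e→g is +2, a→d is +3, c→g is +4 — the shift increases by 1 each position. Letter i (0-indexed) is shifted by i+1, so successive shifts are 1, 2, 3, ….
For update: u+1=v, p+2=r, d+3=g, a+4=e, t+5=y, e+6=k.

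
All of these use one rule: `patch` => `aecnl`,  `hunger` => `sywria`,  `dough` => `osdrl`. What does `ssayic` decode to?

Shifts by position in patch: pos 0: p→a (+11), pos 1: a→e (+4), pos 2: t→c (+9), pos 3: c→n (+11), pos 4: h→l (+4) — repeating every 3. The shifts repeat in a cycle of length 3: positions 0,1,… shift by +11, +4, +9, then the pattern repeats.
Undoing it on ssayic: s−11=h, s−4=o, a−9=r, y−11=n, i−4=e, c−9=t.

hornet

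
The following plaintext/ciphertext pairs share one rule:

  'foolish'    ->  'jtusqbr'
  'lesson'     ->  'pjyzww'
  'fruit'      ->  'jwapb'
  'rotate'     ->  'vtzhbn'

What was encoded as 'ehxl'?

acre

In foolish: f→j is +4, o→t is +5, o→u is +6, l→s is +7 — the shift increases by 1 each position. Each letter shifts forward by (position + 4), i.e. 4, 5, 6, … — the shift grows by one for each successive letter.
Undoing it on ehxl: e−4=a, h−5=c, x−6=r, l−7=e.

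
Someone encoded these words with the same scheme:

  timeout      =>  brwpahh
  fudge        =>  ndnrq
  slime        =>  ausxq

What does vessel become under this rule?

The shift increases by 1 at each position, starting from +8: 8, 9, 10, ….
For vessel: v+8=d, e+9=n, s+10=c, s+11=d, e+12=q, l+13=y.

dncdqy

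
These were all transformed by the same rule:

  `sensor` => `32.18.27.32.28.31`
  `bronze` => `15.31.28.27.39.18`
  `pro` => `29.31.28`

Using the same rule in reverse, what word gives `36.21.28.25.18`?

s is letter #19 and maps to 32: an offset of 13. Letters become their 1-based position plus 13 (so a→14, b→15, …).
Undoing it on 36.21.28.25.18: 36→(36−13)÷1=23=w, 21→(21−13)÷1=8=h, 28→(28−13)÷1=15=o, 25→(25−13)÷1=12=l, 18→(18−13)÷1=5=e.

whole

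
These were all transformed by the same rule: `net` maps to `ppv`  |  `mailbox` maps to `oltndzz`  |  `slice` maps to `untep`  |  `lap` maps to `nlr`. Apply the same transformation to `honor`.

jzpzt

The shift depends on letter class: consonant n→p is +2, but vowel e→p is +11. The rule splits by letter class: vowels +11, consonants +2.
Applying it to honor: h(cons)+2=j, o(vowel)+11=z, n(cons)+2=p, o(vowel)+11=z, r(cons)+2=t.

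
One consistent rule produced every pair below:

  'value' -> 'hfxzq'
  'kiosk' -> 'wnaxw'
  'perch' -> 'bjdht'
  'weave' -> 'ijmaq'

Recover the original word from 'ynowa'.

micro

The shifts repeat in a cycle of length 2: positions 0,1,… shift by +12, +5, then the pattern repeats.
Undoing it on ynowa: y−12=m, n−5=i, o−12=c, w−5=r, a−12=o.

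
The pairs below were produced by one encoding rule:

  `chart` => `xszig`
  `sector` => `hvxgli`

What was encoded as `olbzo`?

loyal

Each pair mirrors across the alphabet (c↔x, h↔s, a↔z): positions sum to 25. Each letter is replaced by its mirror in the alphabet: a↔z, b↔y, c↔x, and so on (the Atbash cipher).
Reversing it on olbzo: o↔l, l↔o, b↔y, z↔a, o↔l.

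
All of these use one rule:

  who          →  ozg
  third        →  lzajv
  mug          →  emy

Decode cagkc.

kiosk

Compare letters: w→o is +18, h→z is +18, o→g is +18 — a constant shift. Every letter moves 18 places later in the alphabet, wrapping around z→a.
Undoing it on cagkc: c−18=k, a−18=i, g−18=o, k−18=s, c−18=k.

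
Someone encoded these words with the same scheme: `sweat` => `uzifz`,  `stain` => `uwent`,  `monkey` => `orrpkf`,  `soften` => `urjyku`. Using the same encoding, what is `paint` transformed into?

In sweat: s→u is +2, w→z is +3, e→i is +4, a→f is +5 — the shift increases by 1 each position. Letter i (0-indexed) is shifted by i+2, so successive shifts are 2, 3, 4, ….
On paint: p+2=r, a+3=d, i+4=m, n+5=s, t+6=z.

rdmsz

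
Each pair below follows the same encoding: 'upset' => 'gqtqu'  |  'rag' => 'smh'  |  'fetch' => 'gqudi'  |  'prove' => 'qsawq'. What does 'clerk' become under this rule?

dmqsl

The shift depends on letter class: consonant p→q is +1, but vowel u→g is +12. Two shifts are in play — +12 for a/e/i/o/u, +1 for every other letter.
On clerk: c(cons)+1=d, l(cons)+1=m, e(vowel)+12=q, r(cons)+1=s, k(cons)+1=l.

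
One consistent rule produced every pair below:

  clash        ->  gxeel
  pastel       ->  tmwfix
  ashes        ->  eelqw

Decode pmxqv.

Shifts by position in clash: pos 0: c→g (+4), pos 1: l→x (+12), pos 2: a→e (+4), pos 3: s→e (+12) — repeating every 2. The shifts repeat in a cycle of length 2: positions 0,1,… shift by +4, +12, then the pattern repeats.
Reversing it on pmxqv: p−4=l, m−12=a, x−4=t, q−12=e, v−4=r.

later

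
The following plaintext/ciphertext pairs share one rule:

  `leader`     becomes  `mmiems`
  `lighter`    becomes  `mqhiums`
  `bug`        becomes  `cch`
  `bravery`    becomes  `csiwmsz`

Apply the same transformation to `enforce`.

mogwsdm

Two shifts are in play — +8 for a/e/i/o/u, +1 for every other letter.
For enforce: e(vowel)+8=m, n(cons)+1=o, f(cons)+1=g, o(vowel)+8=w, r(cons)+1=s, c(cons)+1=d, e(vowel)+8=m.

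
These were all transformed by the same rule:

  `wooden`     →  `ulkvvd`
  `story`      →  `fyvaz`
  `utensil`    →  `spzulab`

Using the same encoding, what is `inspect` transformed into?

The output letters match the input read backwards, each shifted +7: wooden reversed is nedoow. Two steps: reverse the string, then apply a Caesar shift of +7.
Applying it to inspect: reverse → tcepsni; then shift: t+7=a, c+7=j, e+7=l, p+7=w, s+7=z, n+7=u, i+7=p.

ajlwzup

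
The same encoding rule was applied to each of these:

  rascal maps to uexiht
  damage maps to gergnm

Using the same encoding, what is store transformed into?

The shift increases by 1 at each position, starting from +3: 3, 4, 5, ….
On store: s+3=v, t+4=x, o+5=t, r+6=x, e+7=l.

vxtxl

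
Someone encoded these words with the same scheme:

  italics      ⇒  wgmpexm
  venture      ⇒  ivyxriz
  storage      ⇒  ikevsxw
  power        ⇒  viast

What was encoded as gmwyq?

music

Read the word backwards and shift each letter +4.
Undoing it on gmwyq: shift back: g−4=c, m−4=i, w−4=s, y−4=u, q−4=m → cisum; then reverse → music.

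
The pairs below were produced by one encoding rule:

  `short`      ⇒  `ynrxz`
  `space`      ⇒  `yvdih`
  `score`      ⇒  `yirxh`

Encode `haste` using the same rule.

ndyzh

The shift depends on letter class: consonant s→y is +6, but vowel o→r is +3. Two shifts are in play — +3 for a/e/i/o/u, +6 for every other letter.
For haste: h(cons)+6=n, a(vowel)+3=d, s(cons)+6=y, t(cons)+6=z, e(vowel)+3=h.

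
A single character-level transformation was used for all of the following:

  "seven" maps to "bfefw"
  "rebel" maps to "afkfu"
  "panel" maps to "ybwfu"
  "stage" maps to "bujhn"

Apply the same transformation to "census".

lfwtdt

It's a Vigenère-style cipher with numeric key [9,1]: position i shifts by key[i mod 2].
For census: c+9=l, e+1=f, n+9=w, s+1=t, u+9=d, s+1=t.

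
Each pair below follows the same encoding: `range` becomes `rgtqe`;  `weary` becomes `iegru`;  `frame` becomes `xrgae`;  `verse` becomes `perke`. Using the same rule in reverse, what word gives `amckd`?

moist

r(17)→r(17) and a(0)→g(6) fit y≡19x+6 (mod 26); the inverse of 19 mod 26 is 11. This is an affine cipher: with a=0,…,z=25, each position x becomes (19x+6) mod 26.
Decoding amckd: a(0)→11·(0−6)≡12=m; m(12)→11·(12−6)≡14=o; c(2)→11·(2−6)≡8=i; k(10)→11·(10−6)≡18=s; d(3)→11·(3−6)≡19=t (all mod 26).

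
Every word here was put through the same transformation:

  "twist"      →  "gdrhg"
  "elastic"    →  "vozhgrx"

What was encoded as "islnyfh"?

rhombus

Each pair mirrors across the alphabet (t↔g, w↔d, i↔r): positions sum to 25. Letters are reflected about the middle of the alphabet (position → 25−position): Atbash.
Undoing it on islnyfh: i↔r, s↔h, l↔o, n↔m, y↔b, f↔u, h↔s.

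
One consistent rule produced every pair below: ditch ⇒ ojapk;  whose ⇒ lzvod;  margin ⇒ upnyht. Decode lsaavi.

bottle

Two steps: reverse the string, then apply a Caesar shift of +7.
Undoing it on lsaavi: shift back: l−7=e, s−7=l, a−7=t, a−7=t, v−7=o, i−7=b → elttob; then reverse → bottle.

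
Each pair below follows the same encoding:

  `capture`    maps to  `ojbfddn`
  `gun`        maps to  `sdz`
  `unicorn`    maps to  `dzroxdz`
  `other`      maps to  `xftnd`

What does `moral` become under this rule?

yxdjx

Vowels shift forward by 9 and consonants shift forward by 12.
For moral: m(cons)+12=y, o(vowel)+9=x, r(cons)+12=d, a(vowel)+9=j, l(cons)+12=x.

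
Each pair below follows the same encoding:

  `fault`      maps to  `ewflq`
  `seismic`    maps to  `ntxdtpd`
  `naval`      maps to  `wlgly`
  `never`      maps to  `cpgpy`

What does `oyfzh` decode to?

The output letters match the input read backwards, each shifted +11: fault reversed is tluaf. The word is reversed, then every letter is shifted forward by 11.
Decoding oyfzh: shift back: o−11=d, y−11=n, f−11=u, z−11=o, h−11=w → dnuow; then reverse → wound.

wound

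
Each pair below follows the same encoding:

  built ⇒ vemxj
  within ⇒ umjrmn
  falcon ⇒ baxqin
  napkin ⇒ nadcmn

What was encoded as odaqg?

space

b(1)→v(21) and u(20)→e(4) fit y≡21x+0 (mod 26); the inverse of 21 mod 26 is 5. Each letter's alphabet position (a=0..z=25) is mapped through 21·x+0 mod 26 — an affine cipher.
Undoing it on odaqg: o(14)→5·(14−0)≡18=s; d(3)→5·(3−0)≡15=p; a(0)→5·(0−0)≡0=a; q(16)→5·(16−0)≡2=c; g(6)→5·(6−0)≡4=e (all mod 26).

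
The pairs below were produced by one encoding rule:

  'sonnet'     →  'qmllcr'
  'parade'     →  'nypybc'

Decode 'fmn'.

hop

Every letter moves 24 places later in the alphabet, wrapping around z→a.
Undoing it on fmn: f−24=h, m−24=o, n−24=p.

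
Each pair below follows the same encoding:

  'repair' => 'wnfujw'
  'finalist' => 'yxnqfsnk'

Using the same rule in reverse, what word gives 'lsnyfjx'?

Two steps: reverse the string, then apply a Caesar shift of +5.
Decoding lsnyfjx: shift back: l−5=g, s−5=n, n−5=i, y−5=t, f−5=a, j−5=e, x−5=s → gnitaes; then reverse → seating.

seating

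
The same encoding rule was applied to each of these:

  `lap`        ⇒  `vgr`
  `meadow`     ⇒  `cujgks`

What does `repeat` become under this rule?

zgkvkx

Read the word backwards and shift each letter +6.
On repeat: reverse → taeper; then shift: t+6=z, a+6=g, e+6=k, p+6=v, e+6=k, r+6=x.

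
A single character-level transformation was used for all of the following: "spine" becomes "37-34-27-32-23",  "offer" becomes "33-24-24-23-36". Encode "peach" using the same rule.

s is letter #19 and maps to 37: an offset of 18. The number is (letter's place in the alphabet, a=1) + 18.
For peach: p=16→34, e=5→23, a=1→19, c=3→21, h=8→26.

34-23-19-21-26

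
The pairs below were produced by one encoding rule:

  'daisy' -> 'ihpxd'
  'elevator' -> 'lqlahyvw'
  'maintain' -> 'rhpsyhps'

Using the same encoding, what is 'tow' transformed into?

yvb

Vowels shift forward by 7 and consonants shift forward by 5.
On tow: t(cons)+5=y, o(vowel)+7=v, w(cons)+5=b.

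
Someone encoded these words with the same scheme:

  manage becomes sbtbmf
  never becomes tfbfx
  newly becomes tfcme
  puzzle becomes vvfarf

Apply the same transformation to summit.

Shifts by position in manage: pos 0: m→s (+6), pos 1: a→b (+1), pos 2: n→t (+6), pos 3: a→b (+1) — repeating every 2. A repeating key of period 2 is used — shifts +6, +1 over and over.
Applying it to summit: s+6=y, u+1=v, m+6=s, m+1=n, i+6=o, t+1=u.

yvsnou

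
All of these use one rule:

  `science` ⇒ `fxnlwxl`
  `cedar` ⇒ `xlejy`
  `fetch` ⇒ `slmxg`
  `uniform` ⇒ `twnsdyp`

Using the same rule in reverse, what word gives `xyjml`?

s(18)→f(5) and c(2)→x(23) fit y≡7x+9 (mod 26); the inverse of 7 mod 26 is 15. This is an affine cipher: with a=0,…,z=25, each position x becomes (7x+9) mod 26.
Decoding xyjml: x(23)→15·(23−9)≡2=c; y(24)→15·(24−9)≡17=r; j(9)→15·(9−9)≡0=a; m(12)→15·(12−9)≡19=t; l(11)→15·(11−9)≡4=e (all mod 26).

crate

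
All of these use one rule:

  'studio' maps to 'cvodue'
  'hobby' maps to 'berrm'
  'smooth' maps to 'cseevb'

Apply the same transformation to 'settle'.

s(18)→c(2) and t(19)→v(21) fit y≡19x+24 (mod 26); the inverse of 19 mod 26 is 11. Each letter's alphabet position (a=0..z=25) is mapped through 19·x+24 mod 26 — an affine cipher.
Applying it to settle: s(18)→19·18+24≡2=c; e(4)→19·4+24≡22=w; t(19)→19·19+24≡21=v; t(19)→19·19+24≡21=v; l(11)→19·11+24≡25=z; e(4)→19·4+24≡22=w (all mod 26).

cwvvzw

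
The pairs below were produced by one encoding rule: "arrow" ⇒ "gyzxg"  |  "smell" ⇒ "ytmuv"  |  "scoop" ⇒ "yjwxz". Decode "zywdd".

trout

In arrow: a→g is +6, r→y is +7, r→z is +8, o→x is +9 — the shift increases by 1 each position. Each letter shifts forward by (position + 6), i.e. 6, 7, 8, … — the shift grows by one for each successive letter.
Undoing it on zywdd: z−6=t, y−7=r, w−8=o, d−9=u, d−10=t.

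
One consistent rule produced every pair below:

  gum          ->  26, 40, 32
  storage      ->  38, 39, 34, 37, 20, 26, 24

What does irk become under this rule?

28, 37, 30

g is letter #7 and maps to 26: an offset of 19. Each letter is replaced by its alphabet position (a=1..z=26) + 19.
On irk: i=9→28, r=18→37, k=11→30.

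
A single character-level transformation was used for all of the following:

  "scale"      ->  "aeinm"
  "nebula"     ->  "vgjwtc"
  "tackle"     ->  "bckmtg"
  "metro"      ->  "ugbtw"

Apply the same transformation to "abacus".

idiecu

Shifts by position in scale: pos 0: s→a (+8), pos 1: c→e (+2), pos 2: a→i (+8), pos 3: l→n (+2) — repeating every 2. The shifts repeat in a cycle of length 2: positions 0,1,… shift by +8, +2, then the pattern repeats.
On abacus: a+8=i, b+2=d, a+8=i, c+2=e, u+8=c, s+2=u.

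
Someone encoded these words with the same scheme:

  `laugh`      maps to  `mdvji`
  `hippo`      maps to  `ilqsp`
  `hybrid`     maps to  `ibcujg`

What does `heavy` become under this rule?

Shifts by position in laugh: pos 0: l→m (+1), pos 1: a→d (+3), pos 2: u→v (+1), pos 3: g→j (+3) — repeating every 2. A repeating key of period 2 is used — shifts +1, +3 over and over.
On heavy: h+1=i, e+3=h, a+1=b, v+3=y, y+1=z.

ihbyz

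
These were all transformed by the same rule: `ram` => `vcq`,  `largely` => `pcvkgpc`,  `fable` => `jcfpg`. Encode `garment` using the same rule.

Vowels shift forward by 2 and consonants shift forward by 4.
For garment: g(cons)+4=k, a(vowel)+2=c, r(cons)+4=v, m(cons)+4=q, e(vowel)+2=g, n(cons)+4=r, t(cons)+4=x.

kcvqgrx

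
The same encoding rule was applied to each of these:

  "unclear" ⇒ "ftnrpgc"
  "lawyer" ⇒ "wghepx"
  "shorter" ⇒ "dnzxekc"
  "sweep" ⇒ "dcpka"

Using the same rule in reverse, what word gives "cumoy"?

Shifts by position in unclear: pos 0: u→f (+11), pos 1: n→t (+6), pos 2: c→n (+11), pos 3: l→r (+6) — repeating every 2. It's a Vigenère-style cipher with numeric key [11,6]: position i shifts by key[i mod 2].
Reversing it on cumoy: c−11=r, u−6=o, m−11=b, o−6=i, y−11=n.

robin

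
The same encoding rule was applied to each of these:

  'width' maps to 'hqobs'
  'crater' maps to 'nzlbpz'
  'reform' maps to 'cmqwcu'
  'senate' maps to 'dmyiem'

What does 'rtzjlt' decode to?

global

A repeating key of period 2 is used — shifts +11, +8 over and over.
Decoding rtzjlt: r−11=g, t−8=l, z−11=o, j−8=b, l−11=a, t−8=l.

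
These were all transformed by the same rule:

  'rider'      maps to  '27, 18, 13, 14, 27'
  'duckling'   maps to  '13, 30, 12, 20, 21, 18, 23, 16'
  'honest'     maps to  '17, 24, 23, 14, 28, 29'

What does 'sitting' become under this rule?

r is letter #18 and maps to 27: an offset of 9. The number is (letter's place in the alphabet, a=1) + 9.
Applying it to sitting: s=19→28, i=9→18, t=20→29, t=20→29, i=9→18, n=14→23, g=7→16.

28, 18, 29, 29, 18, 23, 16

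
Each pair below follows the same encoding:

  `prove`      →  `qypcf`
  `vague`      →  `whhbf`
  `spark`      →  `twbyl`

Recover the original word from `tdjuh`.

Shifts by position in prove: pos 0: p→q (+1), pos 1: r→y (+7), pos 2: o→p (+1), pos 3: v→c (+7) — repeating every 2. A repeating key of period 2 is used — shifts +1, +7 over and over.
Decoding tdjuh: t−1=s, d−7=w, j−1=i, u−7=n, h−1=g.

swing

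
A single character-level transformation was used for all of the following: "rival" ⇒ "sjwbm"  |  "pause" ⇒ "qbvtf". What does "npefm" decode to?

model

Compare letters: r→s is +1, i→j is +1, v→w is +1 — a constant shift. Every letter moves 1 place later in the alphabet, wrapping around z→a.
Reversing it on npefm: n−1=m, p−1=o, e−1=d, f−1=e, m−1=l.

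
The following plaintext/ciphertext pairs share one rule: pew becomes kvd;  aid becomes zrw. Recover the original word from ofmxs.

lunch

Each letter is replaced by its mirror in the alphabet: a↔z, b↔y, c↔x, and so on (the Atbash cipher).
Decoding ofmxs: o↔l, f↔u, m↔n, x↔c, s↔h.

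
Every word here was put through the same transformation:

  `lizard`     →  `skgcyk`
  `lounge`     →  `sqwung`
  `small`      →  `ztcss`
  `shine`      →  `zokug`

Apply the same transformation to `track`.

The shift depends on letter class: consonant l→s is +7, but vowel i→k is +2. Two shifts are in play — +2 for a/e/i/o/u, +7 for every other letter.
For track: t(cons)+7=a, r(cons)+7=y, a(vowel)+2=c, c(cons)+7=j, k(cons)+7=r.

aycjr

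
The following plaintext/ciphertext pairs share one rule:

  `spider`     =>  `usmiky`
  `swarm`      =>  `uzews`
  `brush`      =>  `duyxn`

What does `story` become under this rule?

uwswe

In spider: s→u is +2, p→s is +3, i→m is +4, d→i is +5 — the shift increases by 1 each position. Letter i (0-indexed) is shifted by i+2, so successive shifts are 2, 3, 4, ….
On story: s+2=u, t+3=w, o+4=s, r+5=w, y+6=e.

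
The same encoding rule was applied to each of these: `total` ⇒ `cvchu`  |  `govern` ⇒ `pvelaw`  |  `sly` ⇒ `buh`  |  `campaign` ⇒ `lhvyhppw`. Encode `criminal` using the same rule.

The shift depends on letter class: consonant t→c is +9, but vowel o→v is +7. The rule splits by letter class: vowels +7, consonants +9.
For criminal: c(cons)+9=l, r(cons)+9=a, i(vowel)+7=p, m(cons)+9=v, i(vowel)+7=p, n(cons)+9=w, a(vowel)+7=h, l(cons)+9=u.

lapvpwhu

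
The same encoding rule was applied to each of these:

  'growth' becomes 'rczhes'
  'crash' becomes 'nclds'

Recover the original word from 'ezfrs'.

Compare letters: g→r is +11, r→c is +11, o→z is +11 — a constant shift. Every letter moves 11 places later in the alphabet, wrapping around z→a.
Undoing it on ezfrs: e−11=t, z−11=o, f−11=u, r−11=g, s−11=h.

tough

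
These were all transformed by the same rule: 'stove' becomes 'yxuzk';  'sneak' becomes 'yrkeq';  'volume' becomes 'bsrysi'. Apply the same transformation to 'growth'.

Shifts by position in stove: pos 0: s→y (+6), pos 1: t→x (+4), pos 2: o→u (+6), pos 3: v→z (+4) — repeating every 2. The shifts repeat in a cycle of length 2: positions 0,1,… shift by +6, +4, then the pattern repeats.
On growth: g+6=m, r+4=v, o+6=u, w+4=a, t+6=z, h+4=l.

mvuazl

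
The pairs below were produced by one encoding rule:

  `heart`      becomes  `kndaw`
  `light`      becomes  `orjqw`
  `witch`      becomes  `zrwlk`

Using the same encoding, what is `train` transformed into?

Shifts by position in heart: pos 0: h→k (+3), pos 1: e→n (+9), pos 2: a→d (+3), pos 3: r→a (+9) — repeating every 2. It's a Vigenère-style cipher with numeric key [3,9]: position i shifts by key[i mod 2].
For train: t+3=w, r+9=a, a+3=d, i+9=r, n+3=q.

wadrq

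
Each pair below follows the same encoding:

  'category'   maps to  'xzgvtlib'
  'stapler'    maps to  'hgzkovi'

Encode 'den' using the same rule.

Letters are reflected about the middle of the alphabet (position → 25−position): Atbash.
On den: d↔w, e↔v, n↔m.

wvm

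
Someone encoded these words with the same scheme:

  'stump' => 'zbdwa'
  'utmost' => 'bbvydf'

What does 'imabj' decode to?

In stump: s→z is +7, t→b is +8, u→d is +9, m→w is +10 — the shift increases by 1 each position. The shift increases by 1 at each position, starting from +7: 7, 8, 9, ….
Undoing it on imabj: i−7=b, m−8=e, a−9=r, b−10=r, j−11=y.

berry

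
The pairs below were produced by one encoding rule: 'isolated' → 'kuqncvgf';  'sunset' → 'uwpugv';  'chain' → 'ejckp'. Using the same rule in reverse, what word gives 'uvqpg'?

stone

Compare letters: i→k is +2, s→u is +2, o→q is +2 — a constant shift. This is a Caesar cipher with shift 2.
Reversing it on uvqpg: u−2=s, v−2=t, q−2=o, p−2=n, g−2=e.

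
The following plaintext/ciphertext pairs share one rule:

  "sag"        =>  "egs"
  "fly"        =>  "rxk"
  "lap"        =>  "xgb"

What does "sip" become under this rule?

Vowels shift forward by 6 and consonants shift forward by 12.
On sip: s(cons)+12=e, i(vowel)+6=o, p(cons)+12=b.

eob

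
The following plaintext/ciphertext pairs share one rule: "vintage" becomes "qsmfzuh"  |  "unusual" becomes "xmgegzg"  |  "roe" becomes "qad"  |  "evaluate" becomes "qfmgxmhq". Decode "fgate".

shout

The output letters match the input read backwards, each shifted +12: vintage reversed is egatniv. Two steps: reverse the string, then apply a Caesar shift of +12.
Decoding fgate: shift back: f−12=t, g−12=u, a−12=o, t−12=h, e−12=s → tuohs; then reverse → shout.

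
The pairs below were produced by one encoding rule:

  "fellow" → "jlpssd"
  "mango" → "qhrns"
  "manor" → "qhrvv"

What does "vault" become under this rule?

Shifts by position in fellow: pos 0: f→j (+4), pos 1: e→l (+7), pos 2: l→p (+4), pos 3: l→s (+7) — repeating every 2. It's a Vigenère-style cipher with numeric key [4,7]: position i shifts by key[i mod 2].
On vault: v+4=z, a+7=h, u+4=y, l+7=s, t+4=x.

zhysx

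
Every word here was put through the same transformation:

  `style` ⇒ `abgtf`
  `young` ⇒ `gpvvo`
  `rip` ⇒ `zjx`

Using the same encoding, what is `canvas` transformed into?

The shift depends on letter class: consonant s→a is +8, but vowel e→f is +1. The rule splits by letter class: vowels +1, consonants +8.
Applying it to canvas: c(cons)+8=k, a(vowel)+1=b, n(cons)+8=v, v(cons)+8=d, a(vowel)+1=b, s(cons)+8=a.

kbvdba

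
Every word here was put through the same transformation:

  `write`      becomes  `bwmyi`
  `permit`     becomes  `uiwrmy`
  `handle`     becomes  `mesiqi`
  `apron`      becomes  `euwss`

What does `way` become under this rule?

bed

The shift depends on letter class: consonant w→b is +5, but vowel i→m is +4. Vowels shift forward by 4 and consonants shift forward by 5.
For way: w(cons)+5=b, a(vowel)+4=e, y(cons)+5=d.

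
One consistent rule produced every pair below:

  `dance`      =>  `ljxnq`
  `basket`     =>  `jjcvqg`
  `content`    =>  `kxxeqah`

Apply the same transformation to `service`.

In dance: d→l is +8, a→j is +9, n→x is +10, c→n is +11 — the shift increases by 1 each position. Letter i (0-indexed) is shifted by i+8, so successive shifts are 8, 9, 10, ….
For service: s+8=a, e+9=n, r+10=b, v+11=g, i+12=u, c+13=p, e+14=s.

anbgups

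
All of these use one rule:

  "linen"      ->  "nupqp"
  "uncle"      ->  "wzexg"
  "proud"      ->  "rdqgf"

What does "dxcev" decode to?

blast

Shifts by position in linen: pos 0: l→n (+2), pos 1: i→u (+12), pos 2: n→p (+2), pos 3: e→q (+12) — repeating every 2. It's a Vigenère-style cipher with numeric key [2,12]: position i shifts by key[i mod 2].
Undoing it on dxcev: d−2=b, x−12=l, c−2=a, e−12=s, v−2=t.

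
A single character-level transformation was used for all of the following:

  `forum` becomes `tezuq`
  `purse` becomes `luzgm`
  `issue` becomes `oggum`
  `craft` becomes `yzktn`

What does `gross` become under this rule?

azegg

f(5)→t(19) and o(14)→e(4) fit y≡7x+10 (mod 26); the inverse of 7 mod 26 is 15. Treating letters as 0–25, the rule is x ↦ 7x + 10 (mod 26).
On gross: g(6)→7·6+10≡0=a; r(17)→7·17+10≡25=z; o(14)→7·14+10≡4=e; s(18)→7·18+10≡6=g; s(18)→7·18+10≡6=g (all mod 26).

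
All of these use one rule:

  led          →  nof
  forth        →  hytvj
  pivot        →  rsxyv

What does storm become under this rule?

The rule splits by letter class: vowels +10, consonants +2.
For storm: s(cons)+2=u, t(cons)+2=v, o(vowel)+10=y, r(cons)+2=t, m(cons)+2=o.

uvyto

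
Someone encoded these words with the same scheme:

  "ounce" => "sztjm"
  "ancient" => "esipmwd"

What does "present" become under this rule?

twkzmwd

In ounce: o→s is +4, u→z is +5, n→t is +6, c→j is +7 — the shift increases by 1 each position. The shift increases by 1 at each position, starting from +4: 4, 5, 6, ….
On present: p+4=t, r+5=w, e+6=k, s+7=z, e+8=m, n+9=w, t+10=d.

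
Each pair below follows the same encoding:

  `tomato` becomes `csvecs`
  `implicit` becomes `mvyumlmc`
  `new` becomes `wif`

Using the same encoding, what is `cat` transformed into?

lec

The shift depends on letter class: consonant t→c is +9, but vowel o→s is +4. The rule splits by letter class: vowels +4, consonants +9.
Applying it to cat: c(cons)+9=l, a(vowel)+4=e, t(cons)+9=c.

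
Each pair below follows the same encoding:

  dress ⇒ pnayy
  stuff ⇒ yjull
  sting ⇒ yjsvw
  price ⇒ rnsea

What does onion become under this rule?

d(3)→p(15) and r(17)→n(13) fit y≡11x+8 (mod 26); the inverse of 11 mod 26 is 19. Each letter's alphabet position (a=0..z=25) is mapped through 11·x+8 mod 26 — an affine cipher.
On onion: o(14)→11·14+8≡6=g; n(13)→11·13+8≡21=v; i(8)→11·8+8≡18=s; o(14)→11·14+8≡6=g; n(13)→11·13+8≡21=v (all mod 26).

gvsgv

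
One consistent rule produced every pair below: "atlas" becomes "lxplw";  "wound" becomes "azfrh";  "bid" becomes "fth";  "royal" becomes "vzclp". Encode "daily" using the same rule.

The rule splits by letter class: vowels +11, consonants +4.
Applying it to daily: d(cons)+4=h, a(vowel)+11=l, i(vowel)+11=t, l(cons)+4=p, y(cons)+4=c.

hltpc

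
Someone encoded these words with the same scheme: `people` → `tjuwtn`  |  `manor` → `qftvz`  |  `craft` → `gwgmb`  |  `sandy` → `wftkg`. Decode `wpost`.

In people: p→t is +4, e→j is +5, o→u is +6, p→w is +7 — the shift increases by 1 each position. The shift increases by 1 at each position, starting from +4: 4, 5, 6, ….
Reversing it on wpost: w−4=s, p−5=k, o−6=i, s−7=l, t−8=l.

skill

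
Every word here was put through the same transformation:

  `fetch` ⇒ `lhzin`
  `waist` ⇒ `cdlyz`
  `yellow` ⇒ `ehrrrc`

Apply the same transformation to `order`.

rxjhx

The shift depends on letter class: consonant f→l is +6, but vowel e→h is +3. Vowels shift forward by 3 and consonants shift forward by 6.
Applying it to order: o(vowel)+3=r, r(cons)+6=x, d(cons)+6=j, e(vowel)+3=h, r(cons)+6=x.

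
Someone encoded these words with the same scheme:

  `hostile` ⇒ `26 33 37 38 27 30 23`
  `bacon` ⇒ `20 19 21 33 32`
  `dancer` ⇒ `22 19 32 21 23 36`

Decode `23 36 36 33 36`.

h is letter #8 and maps to 26: an offset of 18. The number is (letter's place in the alphabet, a=1) + 18.
Decoding 23 36 36 33 36: 23→(23−18)÷1=5=e, 36→(36−18)÷1=18=r, 36→(36−18)÷1=18=r, 33→(33−18)÷1=15=o, 36→(36−18)÷1=18=r.

error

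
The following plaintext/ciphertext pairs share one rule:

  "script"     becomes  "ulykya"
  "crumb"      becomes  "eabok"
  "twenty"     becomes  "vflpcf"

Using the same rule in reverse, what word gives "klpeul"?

icicle

Shifts by position in script: pos 0: s→u (+2), pos 1: c→l (+9), pos 2: r→y (+7), pos 3: i→k (+2), pos 4: p→y (+9), pos 5: t→a (+7) — repeating every 3. A repeating key of period 3 is used — shifts +2, +9, +7 over and over.
Reversing it on klpeul: k−2=i, l−9=c, p−7=i, e−2=c, u−9=l, l−7=e.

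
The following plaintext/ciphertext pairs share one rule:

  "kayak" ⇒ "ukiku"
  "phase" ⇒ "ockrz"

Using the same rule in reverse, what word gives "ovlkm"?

The output letters match the input read backwards, each shifted +10: kayak reversed is kayak. Two steps: reverse the string, then apply a Caesar shift of +10.
Reversing it on ovlkm: shift back: o−10=e, v−10=l, l−10=b, k−10=a, m−10=c → elbac; then reverse → cable.

cable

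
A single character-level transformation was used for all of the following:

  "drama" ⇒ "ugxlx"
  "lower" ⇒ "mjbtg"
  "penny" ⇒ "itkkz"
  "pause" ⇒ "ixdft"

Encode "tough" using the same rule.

Treating letters as 0–25, the rule is x ↦ 25x + 23 (mod 26).
For tough: t(19)→25·19+23≡4=e; o(14)→25·14+23≡9=j; u(20)→25·20+23≡3=d; g(6)→25·6+23≡17=r; h(7)→25·7+23≡16=q (all mod 26).

ejdrq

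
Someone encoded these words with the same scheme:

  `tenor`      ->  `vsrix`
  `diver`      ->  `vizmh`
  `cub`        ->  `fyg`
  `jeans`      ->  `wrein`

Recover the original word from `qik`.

Two steps: reverse the string, then apply a Caesar shift of +4.
Decoding qik: shift back: q−4=m, i−4=e, k−4=g → meg; then reverse → gem.

gem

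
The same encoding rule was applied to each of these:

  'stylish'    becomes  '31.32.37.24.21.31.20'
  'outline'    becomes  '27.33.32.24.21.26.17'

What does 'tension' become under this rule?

s is letter #19 and maps to 31: an offset of 12. Letters become their 1-based position plus 12 (so a→13, b→14, …).
For tension: t=20→32, e=5→17, n=14→26, s=19→31, i=9→21, o=15→27, n=14→26.

32.17.26.31.21.27.26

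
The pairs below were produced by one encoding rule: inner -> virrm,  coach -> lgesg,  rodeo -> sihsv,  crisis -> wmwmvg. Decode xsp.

Two steps: reverse the string, then apply a Caesar shift of +4.
Reversing it on xsp: shift back: x−4=t, s−4=o, p−4=l → tol; then reverse → lot.

lot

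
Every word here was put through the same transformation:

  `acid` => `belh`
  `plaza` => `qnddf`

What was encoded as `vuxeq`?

usual

In acid: a→b is +1, c→e is +2, i→l is +3, d→h is +4 — the shift increases by 1 each position. Letter i (0-indexed) is shifted by i+1, so successive shifts are 1, 2, 3, ….
Undoing it on vuxeq: v−1=u, u−2=s, x−3=u, e−4=a, q−5=l.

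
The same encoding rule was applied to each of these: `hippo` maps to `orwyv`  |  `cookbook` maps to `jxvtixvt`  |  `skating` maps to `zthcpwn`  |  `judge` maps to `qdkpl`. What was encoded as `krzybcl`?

dispute

It's a Vigenère-style cipher with numeric key [7,9]: position i shifts by key[i mod 2].
Decoding krzybcl: k−7=d, r−9=i, z−7=s, y−9=p, b−7=u, c−9=t, l−7=e.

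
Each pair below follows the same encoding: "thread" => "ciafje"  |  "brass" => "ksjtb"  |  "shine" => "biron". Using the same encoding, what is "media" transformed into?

Shifts by position in thread: pos 0: t→c (+9), pos 1: h→i (+1), pos 2: r→a (+9), pos 3: e→f (+1) — repeating every 2. A repeating key of period 2 is used — shifts +9, +1 over and over.
For media: m+9=v, e+1=f, d+9=m, i+1=j, a+9=j.

vfmjj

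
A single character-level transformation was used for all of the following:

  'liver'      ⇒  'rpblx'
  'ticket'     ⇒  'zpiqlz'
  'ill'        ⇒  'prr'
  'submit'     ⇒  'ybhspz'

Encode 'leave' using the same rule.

rlhbl

The shift depends on letter class: consonant l→r is +6, but vowel i→p is +7. The rule splits by letter class: vowels +7, consonants +6.
Applying it to leave: l(cons)+6=r, e(vowel)+7=l, a(vowel)+7=h, v(cons)+6=b, e(vowel)+7=l.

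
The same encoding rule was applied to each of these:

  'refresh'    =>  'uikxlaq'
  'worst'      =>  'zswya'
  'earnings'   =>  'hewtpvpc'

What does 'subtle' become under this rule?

vygzsm

In refresh: r→u is +3, e→i is +4, f→k is +5, r→x is +6 — the shift increases by 1 each position. Letter i (0-indexed) is shifted by i+3, so successive shifts are 3, 4, 5, ….
On subtle: s+3=v, u+4=y, b+5=g, t+6=z, l+7=s, e+8=m.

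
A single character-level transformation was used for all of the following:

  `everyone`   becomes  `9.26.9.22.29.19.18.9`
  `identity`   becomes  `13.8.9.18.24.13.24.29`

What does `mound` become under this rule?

17.19.25.18.8

e is letter #5 and maps to 9: an offset of 4. The number is (letter's place in the alphabet, a=1) + 4.
Applying it to mound: m=13→17, o=15→19, u=21→25, n=14→18, d=4→8.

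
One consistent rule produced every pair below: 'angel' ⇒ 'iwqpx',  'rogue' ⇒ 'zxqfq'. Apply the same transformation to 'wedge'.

ennrq

In angel: a→i is +8, n→w is +9, g→q is +10, e→p is +11 — the shift increases by 1 each position. Letter i (0-indexed) is shifted by i+8, so successive shifts are 8, 9, 10, ….
On wedge: w+8=e, e+9=n, d+10=n, g+11=r, e+12=q.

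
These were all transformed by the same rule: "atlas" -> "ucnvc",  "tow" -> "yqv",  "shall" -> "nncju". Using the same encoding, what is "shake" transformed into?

The word is reversed, then every letter is shifted forward by 2.
For shake: reverse → ekahs; then shift: e+2=g, k+2=m, a+2=c, h+2=j, s+2=u.

gmcju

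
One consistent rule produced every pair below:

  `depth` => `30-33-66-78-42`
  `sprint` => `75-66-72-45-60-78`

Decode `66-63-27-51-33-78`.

With a=1..z=26, the number is 3·pos + 18.
Reversing it on 66-63-27-51-33-78: 66→(66−18)÷3=16=p, 63→(63−18)÷3=15=o, 27→(27−18)÷3=3=c, 51→(51−18)÷3=11=k, 33→(33−18)÷3=5=e, 78→(78−18)÷3=20=t.

pocket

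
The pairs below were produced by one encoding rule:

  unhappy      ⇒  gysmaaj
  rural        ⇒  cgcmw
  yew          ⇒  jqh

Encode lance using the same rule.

wmynq

The shift depends on letter class: consonant n→y is +11, but vowel u→g is +12. The rule splits by letter class: vowels +12, consonants +11.
On lance: l(cons)+11=w, a(vowel)+12=m, n(cons)+11=y, c(cons)+11=n, e(vowel)+12=q.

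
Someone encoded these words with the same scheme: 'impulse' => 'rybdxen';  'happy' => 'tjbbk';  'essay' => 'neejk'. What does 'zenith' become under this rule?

lnzrft

The rule splits by letter class: vowels +9, consonants +12.
On zenith: z(cons)+12=l, e(vowel)+9=n, n(cons)+12=z, i(vowel)+9=r, t(cons)+12=f, h(cons)+12=t.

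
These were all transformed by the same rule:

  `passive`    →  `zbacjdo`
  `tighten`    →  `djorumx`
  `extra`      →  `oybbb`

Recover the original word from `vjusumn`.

Shifts by position in passive: pos 0: p→z (+10), pos 1: a→b (+1), pos 2: s→a (+8), pos 3: s→c (+10), pos 4: i→j (+1), pos 5: v→d (+8) — repeating every 3. A repeating key of period 3 is used — shifts +10, +1, +8 over and over.
Undoing it on vjusumn: v−10=l, j−1=i, u−8=m, s−10=i, u−1=t, m−8=e, n−10=d.

limited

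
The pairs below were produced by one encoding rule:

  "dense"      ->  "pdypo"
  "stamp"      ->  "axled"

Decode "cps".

The output letters match the input read backwards, each shifted +11: dense reversed is esned. The word is reversed, then every letter is shifted forward by 11.
Reversing it on cps: shift back: c−11=r, p−11=e, s−11=h → reh; then reverse → her.

her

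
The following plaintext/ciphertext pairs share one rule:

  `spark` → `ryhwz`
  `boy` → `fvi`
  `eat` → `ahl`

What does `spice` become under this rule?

The output letters match the input read backwards, each shifted +7: spark reversed is kraps. Two steps: reverse the string, then apply a Caesar shift of +7.
For spice: reverse → ecips; then shift: e+7=l, c+7=j, i+7=p, p+7=w, s+7=z.

ljpwz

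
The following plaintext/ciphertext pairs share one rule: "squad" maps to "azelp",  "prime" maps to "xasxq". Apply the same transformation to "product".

xayogph

In squad: s→a is +8, q→z is +9, u→e is +10, a→l is +11 — the shift increases by 1 each position. The shift increases by 1 at each position, starting from +8: 8, 9, 10, ….
Applying it to product: p+8=x, r+9=a, o+10=y, d+11=o, u+12=g, c+13=p, t+14=h.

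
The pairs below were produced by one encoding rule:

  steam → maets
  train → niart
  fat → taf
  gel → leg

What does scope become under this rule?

epocs

The output letters match the input read backwards: steam reversed is maets. The word is simply reversed.
Applying it to scope: reverse → epocs.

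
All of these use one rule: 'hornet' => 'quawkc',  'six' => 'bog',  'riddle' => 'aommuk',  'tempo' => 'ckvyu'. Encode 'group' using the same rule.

The shift depends on letter class: consonant h→q is +9, but vowel o→u is +6. Vowels shift forward by 6 and consonants shift forward by 9.
On group: g(cons)+9=p, r(cons)+9=a, o(vowel)+6=u, u(vowel)+6=a, p(cons)+9=y.

pauay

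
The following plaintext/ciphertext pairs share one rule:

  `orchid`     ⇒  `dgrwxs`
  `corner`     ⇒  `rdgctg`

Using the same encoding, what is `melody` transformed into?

btadsn

Compare letters: o→d is +15, r→g is +15, c→r is +15 — a constant shift. Each letter is shifted forward by 15 in the alphabet (a Caesar shift of +15).
Applying it to melody: m+15=b, e+15=t, l+15=a, o+15=d, d+15=s, y+15=n.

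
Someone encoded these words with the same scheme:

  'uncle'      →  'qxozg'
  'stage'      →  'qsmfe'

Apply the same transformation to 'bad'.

pmn

The output letters match the input read backwards, each shifted +12: uncle reversed is elcnu. Two steps: reverse the string, then apply a Caesar shift of +12.
On bad: reverse → dab; then shift: d+12=p, a+12=m, b+12=n.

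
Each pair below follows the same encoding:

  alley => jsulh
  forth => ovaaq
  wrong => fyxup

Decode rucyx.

Shifts by position in alley: pos 0: a→j (+9), pos 1: l→s (+7), pos 2: l→u (+9), pos 3: e→l (+7) — repeating every 2. A repeating key of period 2 is used — shifts +9, +7 over and over.
Reversing it on rucyx: r−9=i, u−7=n, c−9=t, y−7=r, x−9=o.

intro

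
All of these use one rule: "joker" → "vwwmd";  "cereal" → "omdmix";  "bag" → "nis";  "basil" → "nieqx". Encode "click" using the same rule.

oxqow

Two shifts are in play — +8 for a/e/i/o/u, +12 for every other letter.
Applying it to click: c(cons)+12=o, l(cons)+12=x, i(vowel)+8=q, c(cons)+12=o, k(cons)+12=w.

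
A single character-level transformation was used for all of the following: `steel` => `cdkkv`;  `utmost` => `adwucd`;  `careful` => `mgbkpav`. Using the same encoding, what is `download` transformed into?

nugxvugn

The shift depends on letter class: consonant s→c is +10, but vowel e→k is +6. The rule splits by letter class: vowels +6, consonants +10.
Applying it to download: d(cons)+10=n, o(vowel)+6=u, w(cons)+10=g, n(cons)+10=x, l(cons)+10=v, o(vowel)+6=u, a(vowel)+6=g, d(cons)+10=n.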